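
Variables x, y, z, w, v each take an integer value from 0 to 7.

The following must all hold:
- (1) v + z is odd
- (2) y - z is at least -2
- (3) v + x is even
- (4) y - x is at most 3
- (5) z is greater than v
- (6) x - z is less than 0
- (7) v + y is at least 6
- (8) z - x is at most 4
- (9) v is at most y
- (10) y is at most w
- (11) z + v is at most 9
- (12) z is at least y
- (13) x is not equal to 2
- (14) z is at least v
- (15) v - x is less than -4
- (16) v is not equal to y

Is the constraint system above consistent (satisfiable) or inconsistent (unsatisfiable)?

Satisfiable

Take x = 6, y = 6, z = 7, w = 6, v = 0. Then constraint 2: y - z = -1; constraint 4: y - x = 0; constraint 6: x - z = -1, and every other listed constraint is also met.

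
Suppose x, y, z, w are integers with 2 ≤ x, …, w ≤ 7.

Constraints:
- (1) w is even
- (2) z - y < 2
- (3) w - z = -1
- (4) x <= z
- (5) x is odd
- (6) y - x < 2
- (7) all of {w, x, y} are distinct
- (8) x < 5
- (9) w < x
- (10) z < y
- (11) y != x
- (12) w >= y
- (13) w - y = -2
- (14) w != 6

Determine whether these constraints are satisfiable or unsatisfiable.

Constraints 4, 9, 10, and 12 give y ≤ w, w < x, x ≤ z, z < y. Chaining: y ≤ w < x ≤ z < y, which forces y < y — impossible.

Unsatisfiable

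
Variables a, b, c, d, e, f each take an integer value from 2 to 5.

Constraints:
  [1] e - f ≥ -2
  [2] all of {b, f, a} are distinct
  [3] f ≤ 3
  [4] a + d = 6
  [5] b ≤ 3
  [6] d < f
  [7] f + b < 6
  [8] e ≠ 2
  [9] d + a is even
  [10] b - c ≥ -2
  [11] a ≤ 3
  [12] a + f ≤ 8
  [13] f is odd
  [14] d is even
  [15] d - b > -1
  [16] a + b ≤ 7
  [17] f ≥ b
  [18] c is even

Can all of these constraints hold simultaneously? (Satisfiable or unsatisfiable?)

Unsatisfiable

Constraints 3, 5, and 11 confine each of b, f, a to the 2 values {2, 3} (the domain already gives each ≥ 2).
Constraint 2 requires all 3 of them to be distinct, but only 2 values are available — impossible by the pigeonhole principle.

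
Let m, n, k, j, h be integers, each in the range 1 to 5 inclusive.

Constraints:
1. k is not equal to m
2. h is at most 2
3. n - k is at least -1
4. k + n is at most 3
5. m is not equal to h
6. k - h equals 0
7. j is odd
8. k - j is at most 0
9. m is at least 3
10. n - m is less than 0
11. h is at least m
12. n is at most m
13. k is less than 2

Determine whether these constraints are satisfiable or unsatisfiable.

From constraints 9 and 11: h ≥ m and m ≥ 3, so h ≥ 3. From constraint 2: h ≤ 2. But 2 < 3, so no value of h works.

Unsatisfiable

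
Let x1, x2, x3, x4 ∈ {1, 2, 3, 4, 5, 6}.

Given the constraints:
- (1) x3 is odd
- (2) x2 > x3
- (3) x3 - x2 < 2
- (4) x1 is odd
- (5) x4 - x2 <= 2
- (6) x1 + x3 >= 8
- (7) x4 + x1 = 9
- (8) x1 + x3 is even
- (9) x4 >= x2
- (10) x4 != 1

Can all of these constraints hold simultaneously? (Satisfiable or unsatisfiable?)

Take x1 = 3, x2 = 6, x3 = 5, x4 = 6. Then constraint 3: x3 - x2 = -1; constraint 5: x4 - x2 = 0, and every other listed constraint is also met.

Satisfiable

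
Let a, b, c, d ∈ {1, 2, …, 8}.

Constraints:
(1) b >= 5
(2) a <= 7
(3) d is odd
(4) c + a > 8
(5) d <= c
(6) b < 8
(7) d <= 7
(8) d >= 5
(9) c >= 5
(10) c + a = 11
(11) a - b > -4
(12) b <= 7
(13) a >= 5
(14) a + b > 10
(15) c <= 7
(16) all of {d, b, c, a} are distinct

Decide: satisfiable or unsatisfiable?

Unsatisfiable

Constraints 1, 2, 7, 8, 9, 12, 13, and 15 confine each of d, b, c, a to the 3 values {5, …, 7}.
Constraint 16 requires all 4 of them to be distinct, but only 3 values are available — impossible by the pigeonhole principle.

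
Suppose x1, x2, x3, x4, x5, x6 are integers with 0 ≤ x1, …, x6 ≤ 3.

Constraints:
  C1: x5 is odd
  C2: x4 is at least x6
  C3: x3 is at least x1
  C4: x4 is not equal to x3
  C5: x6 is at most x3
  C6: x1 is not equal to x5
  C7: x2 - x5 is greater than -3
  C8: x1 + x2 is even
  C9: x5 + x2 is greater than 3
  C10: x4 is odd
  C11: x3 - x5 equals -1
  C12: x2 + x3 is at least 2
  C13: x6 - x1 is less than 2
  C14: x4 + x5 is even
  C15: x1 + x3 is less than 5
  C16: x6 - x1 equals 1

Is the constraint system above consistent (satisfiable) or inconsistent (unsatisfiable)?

Take x1 = 1, x2 = 1, x3 = 2, x4 = 3, x5 = 3, x6 = 2. Then constraint 7: x2 - x5 = -2; constraint 9: x5 + x2 = 4; constraint 11: x3 - x5 = -1, and every other listed constraint is also met.

Satisfiable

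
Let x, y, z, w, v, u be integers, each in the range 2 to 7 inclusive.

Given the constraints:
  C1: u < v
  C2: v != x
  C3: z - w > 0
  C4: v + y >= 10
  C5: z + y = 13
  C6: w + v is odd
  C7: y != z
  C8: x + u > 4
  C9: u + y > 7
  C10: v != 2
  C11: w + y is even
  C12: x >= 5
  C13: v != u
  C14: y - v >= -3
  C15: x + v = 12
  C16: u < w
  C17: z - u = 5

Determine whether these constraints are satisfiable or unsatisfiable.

Satisfiable

Setting (x, y, z, w, v, u) = (5, 6, 7, 4, 7, 2) satisfies everything: constraint 3: z - w = 3; constraint 4: v + y = 13, and the others follow.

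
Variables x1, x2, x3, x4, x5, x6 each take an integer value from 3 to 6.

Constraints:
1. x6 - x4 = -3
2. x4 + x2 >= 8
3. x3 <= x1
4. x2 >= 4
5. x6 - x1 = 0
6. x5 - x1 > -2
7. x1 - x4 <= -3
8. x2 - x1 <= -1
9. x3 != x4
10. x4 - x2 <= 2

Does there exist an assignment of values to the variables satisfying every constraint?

Constraints 7, 8, and 10 give x1 − x2 ≥ 1, x2 − x4 ≥ -2, x4 − x1 ≥ 3.
Adding all 3 inequalities: the left sides telescope to 0, and the right sides sum to 1 + (-2) + 3 = 2. So 0 ≥ 2, which is false.

Unsatisfiable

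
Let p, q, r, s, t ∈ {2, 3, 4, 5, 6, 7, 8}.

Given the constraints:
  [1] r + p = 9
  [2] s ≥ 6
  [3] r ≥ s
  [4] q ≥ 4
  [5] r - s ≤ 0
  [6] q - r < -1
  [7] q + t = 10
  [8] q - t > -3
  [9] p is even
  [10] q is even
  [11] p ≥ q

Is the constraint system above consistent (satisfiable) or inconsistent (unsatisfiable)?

Unsatisfiable

From constraints 2 and 3: r ≥ s ≥ 6. From constraints 4 and 11: p ≥ q ≥ 4. Hence r + p ≥ 10. But constraint 1 requires r + p = 9, and 9 < 10. Contradiction.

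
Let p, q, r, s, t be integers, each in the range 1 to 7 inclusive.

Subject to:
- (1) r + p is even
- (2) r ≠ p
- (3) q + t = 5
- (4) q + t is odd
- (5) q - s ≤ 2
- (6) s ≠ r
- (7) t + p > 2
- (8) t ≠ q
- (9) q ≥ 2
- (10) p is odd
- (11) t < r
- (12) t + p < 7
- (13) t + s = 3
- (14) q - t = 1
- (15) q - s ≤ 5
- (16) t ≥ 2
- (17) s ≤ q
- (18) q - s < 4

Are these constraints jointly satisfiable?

Satisfiable

Take p = 3, q = 3, r = 5, s = 1, t = 2. Then constraint 3: q + t = 5; constraint 5: q - s = 2; constraint 7: t + p = 5, and every other listed constraint is also met.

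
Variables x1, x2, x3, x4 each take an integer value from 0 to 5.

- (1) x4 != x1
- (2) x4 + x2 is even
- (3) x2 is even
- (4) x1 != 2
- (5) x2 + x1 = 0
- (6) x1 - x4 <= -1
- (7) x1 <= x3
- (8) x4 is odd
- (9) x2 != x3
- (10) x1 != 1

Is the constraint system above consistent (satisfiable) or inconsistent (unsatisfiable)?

Unsatisfiable

Constraint 8 makes x4 odd and constraint 3 makes x2 even, so x4 + x2 must be odd. Constraint 2 says x4 + x2 is even — contradiction.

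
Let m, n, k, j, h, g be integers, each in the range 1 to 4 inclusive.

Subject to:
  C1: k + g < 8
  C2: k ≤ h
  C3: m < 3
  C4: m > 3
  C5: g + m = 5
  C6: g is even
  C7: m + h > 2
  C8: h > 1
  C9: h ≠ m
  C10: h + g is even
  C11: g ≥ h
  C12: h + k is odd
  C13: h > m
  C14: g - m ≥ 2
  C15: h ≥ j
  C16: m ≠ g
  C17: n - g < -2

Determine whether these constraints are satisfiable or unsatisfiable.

Unsatisfiable

From constraint 4: m ≥ 4. From constraint 3: m ≤ 2. But 2 < 4, so no value of m works.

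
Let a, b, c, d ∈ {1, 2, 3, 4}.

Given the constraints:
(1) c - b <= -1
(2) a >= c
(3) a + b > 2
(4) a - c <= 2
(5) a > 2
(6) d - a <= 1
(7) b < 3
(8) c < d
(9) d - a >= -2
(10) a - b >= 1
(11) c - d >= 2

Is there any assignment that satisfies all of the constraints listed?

Unsatisfiable

Constraints 1, 9, 10, and 11 give d − a ≥ -2, a − b ≥ 1, b − c ≥ 1, c − d ≥ 2.
Adding all 4 inequalities: the left sides telescope to 0, and the right sides sum to (-2) + 1 + 1 + 2 = 2. So 0 ≥ 2, which is false.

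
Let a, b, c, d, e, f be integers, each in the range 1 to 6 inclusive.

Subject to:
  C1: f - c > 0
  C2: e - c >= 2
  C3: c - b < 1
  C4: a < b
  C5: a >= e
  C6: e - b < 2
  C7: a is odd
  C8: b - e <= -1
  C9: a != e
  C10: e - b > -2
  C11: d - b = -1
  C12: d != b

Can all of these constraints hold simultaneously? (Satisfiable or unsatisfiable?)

Unsatisfiable

Constraints 4, 5, and 8 give a < b, b < e, e ≤ a. Chaining: a < b < e ≤ a, which forces a < a — impossible.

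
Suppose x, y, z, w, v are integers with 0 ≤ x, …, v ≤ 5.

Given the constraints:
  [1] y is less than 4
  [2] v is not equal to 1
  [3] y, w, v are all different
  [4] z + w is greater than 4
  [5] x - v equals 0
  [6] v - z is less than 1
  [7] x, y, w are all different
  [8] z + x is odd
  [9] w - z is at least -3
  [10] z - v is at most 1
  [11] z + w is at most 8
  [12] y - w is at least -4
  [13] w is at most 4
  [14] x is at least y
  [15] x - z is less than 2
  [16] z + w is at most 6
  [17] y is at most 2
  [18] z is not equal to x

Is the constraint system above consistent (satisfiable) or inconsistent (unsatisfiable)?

Satisfiable

Take x = 3, y = 0, z = 4, w = 1, v = 3. Then constraint 4: z + w = 5; constraint 5: x - v = 0, and every other listed constraint is also met.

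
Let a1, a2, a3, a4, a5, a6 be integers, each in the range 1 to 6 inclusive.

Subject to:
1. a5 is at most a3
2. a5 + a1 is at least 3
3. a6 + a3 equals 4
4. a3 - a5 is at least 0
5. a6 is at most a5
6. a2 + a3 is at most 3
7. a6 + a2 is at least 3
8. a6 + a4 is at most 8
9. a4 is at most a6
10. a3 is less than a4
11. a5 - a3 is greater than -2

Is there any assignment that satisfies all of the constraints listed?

Unsatisfiable

Constraints 4, 5, 9, and 10 give a4 ≤ a6, a6 ≤ a5, a5 ≤ a3, a3 < a4. Chaining: a4 ≤ a6 ≤ a5 ≤ a3 < a4, which forces a4 < a4 — impossible.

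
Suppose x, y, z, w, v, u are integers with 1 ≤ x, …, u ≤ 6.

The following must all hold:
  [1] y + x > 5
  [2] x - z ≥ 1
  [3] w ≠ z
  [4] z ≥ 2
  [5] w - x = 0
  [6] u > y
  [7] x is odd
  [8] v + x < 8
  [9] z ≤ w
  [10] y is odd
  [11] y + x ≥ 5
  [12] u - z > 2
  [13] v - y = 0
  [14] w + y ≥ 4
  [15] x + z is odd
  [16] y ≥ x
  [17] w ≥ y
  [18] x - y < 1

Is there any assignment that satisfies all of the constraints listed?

Satisfiable

Try x = 3, y = 3, z = 2, w = 3, v = 3, u = 6.
Check constraint 1: y + x = 6; constraint 2: x - z = 1; constraint 5: w - x = 0. The remaining constraints are straightforward to verify.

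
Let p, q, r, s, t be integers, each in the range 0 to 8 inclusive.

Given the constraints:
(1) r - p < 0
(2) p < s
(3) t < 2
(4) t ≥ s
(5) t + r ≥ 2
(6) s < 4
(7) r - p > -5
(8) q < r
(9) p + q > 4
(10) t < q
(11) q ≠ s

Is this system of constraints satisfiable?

Unsatisfiable

Constraints 1, 2, 4, 8, and 10 give t < q, q < r, r < p, p < s, s ≤ t. Chaining: t < q < r < p < s ≤ t, which forces t < t — impossible.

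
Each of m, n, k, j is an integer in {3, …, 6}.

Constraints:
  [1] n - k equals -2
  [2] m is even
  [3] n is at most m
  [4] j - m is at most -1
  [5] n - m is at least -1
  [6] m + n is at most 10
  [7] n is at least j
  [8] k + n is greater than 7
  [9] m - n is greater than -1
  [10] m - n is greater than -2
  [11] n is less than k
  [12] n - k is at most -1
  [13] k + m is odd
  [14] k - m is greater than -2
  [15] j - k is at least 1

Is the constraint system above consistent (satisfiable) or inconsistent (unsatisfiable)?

Constraints 4, 5, 12, and 15 give j − k ≥ 1, k − n ≥ 1, n − m ≥ -1, m − j ≥ 1.
Adding all 4 inequalities: the left sides telescope to 0, and the right sides sum to 1 + 1 + (-1) + 1 = 2. So 0 ≥ 2, which is false.

Unsatisfiable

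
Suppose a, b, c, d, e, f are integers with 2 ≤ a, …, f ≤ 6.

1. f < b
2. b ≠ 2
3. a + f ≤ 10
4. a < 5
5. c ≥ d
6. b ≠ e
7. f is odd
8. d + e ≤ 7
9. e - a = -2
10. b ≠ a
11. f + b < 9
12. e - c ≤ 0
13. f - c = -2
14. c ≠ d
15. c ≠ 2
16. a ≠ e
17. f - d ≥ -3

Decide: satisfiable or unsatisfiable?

Satisfiable

Setting (a, b, c, d, e, f) = (4, 5, 5, 4, 2, 3) satisfies everything: constraint 3: a + f = 7; constraint 8: d + e = 6; constraint 9: e - a = -2, and the others follow.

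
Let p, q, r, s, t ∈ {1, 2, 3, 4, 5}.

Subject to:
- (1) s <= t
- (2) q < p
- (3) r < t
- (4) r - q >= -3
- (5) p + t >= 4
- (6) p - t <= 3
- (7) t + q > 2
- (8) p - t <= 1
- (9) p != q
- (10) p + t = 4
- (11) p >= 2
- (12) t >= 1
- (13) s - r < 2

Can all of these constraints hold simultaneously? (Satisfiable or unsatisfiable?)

Satisfiable

Try p = 2, q = 1, r = 1, s = 1, t = 2.
Check constraint 4: r - q = 0; constraint 5: p + t = 4; constraint 6: p - t = 0. The remaining constraints are straightforward to verify.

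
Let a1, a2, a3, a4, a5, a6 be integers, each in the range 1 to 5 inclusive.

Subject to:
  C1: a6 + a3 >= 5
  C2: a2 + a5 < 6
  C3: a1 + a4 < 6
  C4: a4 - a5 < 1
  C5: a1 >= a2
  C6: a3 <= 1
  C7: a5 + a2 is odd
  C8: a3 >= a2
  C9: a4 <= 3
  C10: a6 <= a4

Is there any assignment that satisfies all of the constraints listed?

From constraints 9 and 10: a6 ≤ a4 ≤ 3. From constraint 6: a3 ≤ 1. Hence a6 + a3 ≤ 4. But constraint 1 requires a6 + a3 ≥ 5, and 5 > 4. Contradiction.

Unsatisfiable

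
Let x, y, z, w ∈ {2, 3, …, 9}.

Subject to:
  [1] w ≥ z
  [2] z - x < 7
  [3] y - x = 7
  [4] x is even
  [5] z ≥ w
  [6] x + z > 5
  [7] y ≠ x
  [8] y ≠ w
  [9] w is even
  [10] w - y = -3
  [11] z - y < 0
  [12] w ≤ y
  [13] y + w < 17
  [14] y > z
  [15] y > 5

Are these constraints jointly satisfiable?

Satisfiable

Setting (x, y, z, w) = (2, 9, 6, 6) satisfies everything: constraint 2: z - x = 4; constraint 3: y - x = 7; constraint 6: x + z = 8, and the others follow.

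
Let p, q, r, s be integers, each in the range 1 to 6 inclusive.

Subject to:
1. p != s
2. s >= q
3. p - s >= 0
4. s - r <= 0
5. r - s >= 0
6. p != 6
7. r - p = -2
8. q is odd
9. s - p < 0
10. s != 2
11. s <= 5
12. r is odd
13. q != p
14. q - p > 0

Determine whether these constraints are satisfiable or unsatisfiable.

Constraints 2, 9, and 14 give s < p, p < q, q ≤ s. Chaining: s < p < q ≤ s, which forces s < s — impossible.

Unsatisfiable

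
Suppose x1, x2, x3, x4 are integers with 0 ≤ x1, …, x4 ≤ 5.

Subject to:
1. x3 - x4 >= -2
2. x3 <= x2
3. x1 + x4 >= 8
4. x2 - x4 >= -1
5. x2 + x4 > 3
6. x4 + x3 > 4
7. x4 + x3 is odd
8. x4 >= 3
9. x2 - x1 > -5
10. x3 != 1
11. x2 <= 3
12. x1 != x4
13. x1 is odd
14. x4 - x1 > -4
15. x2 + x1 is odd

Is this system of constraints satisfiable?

Satisfiable

Take x1 = 5, x2 = 2, x3 = 2, x4 = 3. Then constraint 1: x3 - x4 = -1; constraint 3: x1 + x4 = 8, and every other listed constraint is also met.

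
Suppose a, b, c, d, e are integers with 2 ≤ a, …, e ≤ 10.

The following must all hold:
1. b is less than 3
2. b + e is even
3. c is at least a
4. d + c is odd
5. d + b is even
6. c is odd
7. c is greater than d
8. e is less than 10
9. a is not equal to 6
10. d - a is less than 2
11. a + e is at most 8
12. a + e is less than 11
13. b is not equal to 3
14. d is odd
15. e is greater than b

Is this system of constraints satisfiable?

Constraint 14 makes d odd and constraint 6 makes c odd, so d + c must be even. Constraint 4 says d + c is odd — contradiction.

Unsatisfiable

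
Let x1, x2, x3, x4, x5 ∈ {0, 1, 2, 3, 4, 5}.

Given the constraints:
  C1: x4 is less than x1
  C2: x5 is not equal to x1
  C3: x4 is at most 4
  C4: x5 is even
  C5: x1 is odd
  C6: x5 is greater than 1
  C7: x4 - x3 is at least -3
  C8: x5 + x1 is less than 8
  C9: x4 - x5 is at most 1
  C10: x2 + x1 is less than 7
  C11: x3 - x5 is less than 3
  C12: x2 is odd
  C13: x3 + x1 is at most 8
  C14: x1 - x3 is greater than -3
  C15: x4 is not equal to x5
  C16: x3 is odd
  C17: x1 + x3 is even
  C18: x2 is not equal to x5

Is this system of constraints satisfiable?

Satisfiable

Setting (x1, x2, x3, x4, x5) = (3, 3, 3, 0, 2) satisfies everything: constraint 7: x4 - x3 = -3; constraint 8: x5 + x1 = 5, and the others follow.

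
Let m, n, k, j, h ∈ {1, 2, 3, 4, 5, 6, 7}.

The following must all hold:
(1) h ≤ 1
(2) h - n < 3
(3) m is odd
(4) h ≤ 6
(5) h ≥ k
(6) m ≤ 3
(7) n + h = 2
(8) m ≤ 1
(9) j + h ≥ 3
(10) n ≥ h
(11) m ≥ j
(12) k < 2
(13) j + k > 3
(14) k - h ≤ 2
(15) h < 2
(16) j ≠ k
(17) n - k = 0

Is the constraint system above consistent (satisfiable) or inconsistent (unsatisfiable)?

Unsatisfiable

From constraints 8 and 11: j ≤ m ≤ 1. From constraint 1: h ≤ 1. Hence j + h ≤ 2. But constraint 9 requires j + h ≥ 3, and 3 > 2. Contradiction.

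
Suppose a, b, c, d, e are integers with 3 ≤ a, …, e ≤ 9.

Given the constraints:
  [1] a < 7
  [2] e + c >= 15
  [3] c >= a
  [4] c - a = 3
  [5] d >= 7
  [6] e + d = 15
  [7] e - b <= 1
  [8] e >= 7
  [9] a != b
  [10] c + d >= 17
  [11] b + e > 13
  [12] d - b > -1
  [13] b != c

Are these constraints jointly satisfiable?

Setting (a, b, c, d, e) = (6, 7, 9, 8, 7) satisfies everything: constraint 2: e + c = 16; constraint 4: c - a = 3, and the others follow.

Satisfiable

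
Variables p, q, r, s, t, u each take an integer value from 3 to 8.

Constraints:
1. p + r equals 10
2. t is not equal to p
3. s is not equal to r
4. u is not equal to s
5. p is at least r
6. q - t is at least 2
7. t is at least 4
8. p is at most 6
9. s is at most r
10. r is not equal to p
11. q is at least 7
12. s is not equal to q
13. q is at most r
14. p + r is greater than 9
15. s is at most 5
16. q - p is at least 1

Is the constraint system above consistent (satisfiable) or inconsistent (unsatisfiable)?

Unsatisfiable

From constraints 11 and 13: r ≥ q and q ≥ 7, so r ≥ 7. From constraints 5 and 8: r ≤ p and p ≤ 6, so r ≤ 6. But 6 < 7, so no value of r works.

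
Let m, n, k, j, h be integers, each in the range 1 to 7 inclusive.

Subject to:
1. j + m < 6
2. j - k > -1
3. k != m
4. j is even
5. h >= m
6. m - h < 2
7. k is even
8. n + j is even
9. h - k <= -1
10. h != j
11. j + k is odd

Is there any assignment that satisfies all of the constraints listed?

Unsatisfiable

Constraint 4 makes j even and constraint 7 makes k even, so j + k must be even. Constraint 11 says j + k is odd — contradiction.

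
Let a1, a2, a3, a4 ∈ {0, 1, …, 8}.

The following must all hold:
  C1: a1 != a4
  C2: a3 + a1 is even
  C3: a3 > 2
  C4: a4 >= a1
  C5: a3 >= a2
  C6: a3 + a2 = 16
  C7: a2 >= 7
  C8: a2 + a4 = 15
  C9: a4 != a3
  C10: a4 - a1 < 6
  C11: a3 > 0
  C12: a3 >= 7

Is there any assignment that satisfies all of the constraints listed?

One satisfying assignment is a1 = 2, a2 = 8, a3 = 8, a4 = 7.
For the less obvious constraints — constraint 6: a3 + a2 = 16; constraint 8: a2 + a4 = 15 — and the others hold by inspection.

Satisfiable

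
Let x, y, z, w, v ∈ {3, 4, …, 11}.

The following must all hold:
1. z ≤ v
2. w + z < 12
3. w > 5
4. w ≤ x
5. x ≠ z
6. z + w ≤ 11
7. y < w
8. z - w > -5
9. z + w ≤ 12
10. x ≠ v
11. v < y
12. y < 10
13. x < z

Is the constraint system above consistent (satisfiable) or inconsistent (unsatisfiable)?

Constraints 1, 4, 7, 11, and 13 give x < z, z ≤ v, v < y, y < w, w ≤ x. Chaining: x < z ≤ v < y < w ≤ x, which forces x < x — impossible.

Unsatisfiable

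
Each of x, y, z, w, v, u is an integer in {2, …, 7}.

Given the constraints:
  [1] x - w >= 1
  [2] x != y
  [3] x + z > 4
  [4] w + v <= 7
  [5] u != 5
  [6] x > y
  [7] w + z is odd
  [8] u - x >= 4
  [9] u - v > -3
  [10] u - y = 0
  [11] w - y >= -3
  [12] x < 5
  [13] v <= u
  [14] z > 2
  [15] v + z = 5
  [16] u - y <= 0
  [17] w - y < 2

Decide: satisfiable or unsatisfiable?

Constraints 1, 8, 11, and 16 give u − x ≥ 4, x − w ≥ 1, w − y ≥ -3, y − u ≥ 0.
Adding all 4 inequalities: the left sides telescope to 0, and the right sides sum to 4 + 1 + (-3) + 0 = 2. So 0 ≥ 2, which is false.

Unsatisfiable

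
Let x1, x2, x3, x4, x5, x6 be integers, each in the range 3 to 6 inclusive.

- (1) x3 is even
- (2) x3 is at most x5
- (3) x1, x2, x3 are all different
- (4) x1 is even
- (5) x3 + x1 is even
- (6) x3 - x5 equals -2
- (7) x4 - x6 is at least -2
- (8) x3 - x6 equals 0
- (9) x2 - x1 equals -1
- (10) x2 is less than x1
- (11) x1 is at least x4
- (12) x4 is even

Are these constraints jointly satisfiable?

The assignment x1 = 6, x2 = 5, x3 = 4, x4 = 4, x5 = 6, x6 = 4 works:
  constraint 6 holds since x3 - x5 = -2.
  constraint 7 holds since x4 - x6 = 0.
  constraint 8 holds since x3 - x6 = 0.
The rest check out directly.

Satisfiable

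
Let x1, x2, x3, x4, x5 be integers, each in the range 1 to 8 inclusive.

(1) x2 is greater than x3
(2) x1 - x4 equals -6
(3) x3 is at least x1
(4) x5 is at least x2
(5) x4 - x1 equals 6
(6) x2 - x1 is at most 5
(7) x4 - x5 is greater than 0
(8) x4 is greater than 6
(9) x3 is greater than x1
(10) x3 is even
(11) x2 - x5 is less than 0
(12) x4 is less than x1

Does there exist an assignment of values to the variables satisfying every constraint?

Unsatisfiable

Constraints 1, 7, 9, 11, and 12 give x3 < x2, x2 < x5, x5 < x4, x4 < x1, x1 < x3. Chaining: x3 < x2 < x5 < x4 < x1 < x3, which forces x3 < x3 — impossible.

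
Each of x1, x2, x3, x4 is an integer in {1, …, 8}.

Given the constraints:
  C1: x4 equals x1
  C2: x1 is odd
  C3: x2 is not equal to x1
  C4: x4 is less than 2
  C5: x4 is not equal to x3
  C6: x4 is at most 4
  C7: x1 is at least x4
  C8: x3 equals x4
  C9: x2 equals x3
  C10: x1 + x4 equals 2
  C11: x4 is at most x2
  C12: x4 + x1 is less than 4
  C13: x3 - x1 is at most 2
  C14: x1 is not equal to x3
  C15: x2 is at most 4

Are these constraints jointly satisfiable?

Unsatisfiable

From constraints 1, 8, and 9, x2 = x3 = x4 = x1, so x2 = x1. But constraint 3 says x2 ≠ x1. Contradiction.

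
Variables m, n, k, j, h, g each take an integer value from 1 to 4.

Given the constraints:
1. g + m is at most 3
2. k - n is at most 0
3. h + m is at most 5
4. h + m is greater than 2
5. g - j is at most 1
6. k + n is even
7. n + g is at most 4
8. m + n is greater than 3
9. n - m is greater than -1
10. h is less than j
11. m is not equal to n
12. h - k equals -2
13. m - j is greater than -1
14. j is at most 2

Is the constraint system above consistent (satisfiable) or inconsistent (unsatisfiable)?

Try m = 2, n = 3, k = 3, j = 2, h = 1, g = 1.
Check constraint 1: g + m = 3; constraint 2: k - n = 0; constraint 3: h + m = 3. The remaining constraints are straightforward to verify.

Satisfiable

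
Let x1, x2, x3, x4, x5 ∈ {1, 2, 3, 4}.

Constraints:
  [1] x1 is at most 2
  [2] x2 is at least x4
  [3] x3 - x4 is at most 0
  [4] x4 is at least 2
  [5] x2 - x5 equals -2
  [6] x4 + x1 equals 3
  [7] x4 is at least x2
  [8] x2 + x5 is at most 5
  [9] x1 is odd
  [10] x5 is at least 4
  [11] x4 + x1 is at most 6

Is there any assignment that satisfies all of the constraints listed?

Unsatisfiable

From constraints 2 and 4: x2 ≥ x4 ≥ 2. From constraint 10: x5 ≥ 4. Hence x2 + x5 ≥ 6. But constraint 8 requires x2 + x5 ≤ 5, and 5 < 6. Contradiction.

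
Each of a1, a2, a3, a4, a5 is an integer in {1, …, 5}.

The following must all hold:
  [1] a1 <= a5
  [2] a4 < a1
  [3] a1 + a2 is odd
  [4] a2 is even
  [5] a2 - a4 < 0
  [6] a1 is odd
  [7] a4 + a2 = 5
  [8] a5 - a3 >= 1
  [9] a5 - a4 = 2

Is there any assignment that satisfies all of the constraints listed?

Try a1 = 5, a2 = 2, a3 = 1, a4 = 3, a5 = 5.
Check constraint 5: a2 - a4 = -1; constraint 7: a4 + a2 = 5; constraint 8: a5 - a3 = 4. The remaining constraints are straightforward to verify.

Satisfiable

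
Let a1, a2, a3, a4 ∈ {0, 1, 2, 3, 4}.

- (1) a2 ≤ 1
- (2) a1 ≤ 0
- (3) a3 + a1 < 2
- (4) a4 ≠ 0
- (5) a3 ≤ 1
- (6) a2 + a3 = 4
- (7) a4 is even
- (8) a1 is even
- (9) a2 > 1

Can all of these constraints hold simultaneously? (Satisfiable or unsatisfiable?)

From constraint 1: a2 ≤ 1. From constraint 5: a3 ≤ 1. Hence a2 + a3 ≤ 2. But constraint 6 requires a2 + a3 = 4, and 4 > 2. Contradiction.

Unsatisfiable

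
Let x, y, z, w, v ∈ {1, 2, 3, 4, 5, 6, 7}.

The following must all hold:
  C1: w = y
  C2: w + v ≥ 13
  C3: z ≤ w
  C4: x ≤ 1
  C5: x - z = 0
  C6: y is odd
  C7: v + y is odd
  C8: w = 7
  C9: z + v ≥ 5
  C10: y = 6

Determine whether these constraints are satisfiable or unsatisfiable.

Constraint 8 fixes w = 7 and constraint 10 fixes y = 6, but constraint 1 requires w = y. Since 7 ≠ 6, contradiction.

Unsatisfiable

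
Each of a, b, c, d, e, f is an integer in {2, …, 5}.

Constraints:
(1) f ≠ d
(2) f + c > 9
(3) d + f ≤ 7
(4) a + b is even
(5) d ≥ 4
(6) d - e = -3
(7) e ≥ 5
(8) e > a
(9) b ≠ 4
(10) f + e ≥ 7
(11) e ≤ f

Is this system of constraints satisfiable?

Unsatisfiable

From constraint 5: d ≥ 4. From constraints 7 and 11: f ≥ e ≥ 5. Hence d + f ≥ 9. But constraint 3 requires d + f ≤ 7, and 7 < 9. Contradiction.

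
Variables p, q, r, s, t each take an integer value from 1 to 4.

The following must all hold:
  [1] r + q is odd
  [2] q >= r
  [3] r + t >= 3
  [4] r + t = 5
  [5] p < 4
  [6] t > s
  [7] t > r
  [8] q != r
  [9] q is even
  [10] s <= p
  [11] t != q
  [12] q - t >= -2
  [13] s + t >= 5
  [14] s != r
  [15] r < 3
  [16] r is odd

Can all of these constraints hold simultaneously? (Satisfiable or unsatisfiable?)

Satisfiable

Take p = 3, q = 2, r = 1, s = 2, t = 4. Then constraint 3: r + t = 5; constraint 4: r + t = 5; constraint 12: q - t = -2, and every other listed constraint is also met.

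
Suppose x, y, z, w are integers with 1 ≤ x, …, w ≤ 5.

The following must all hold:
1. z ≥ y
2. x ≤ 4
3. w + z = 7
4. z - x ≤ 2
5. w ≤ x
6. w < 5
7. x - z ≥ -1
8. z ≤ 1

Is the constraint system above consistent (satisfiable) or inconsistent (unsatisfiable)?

Unsatisfiable

From constraints 2 and 5: w ≤ x ≤ 4. From constraint 8: z ≤ 1. Hence w + z ≤ 5. But constraint 3 requires w + z = 7, and 7 > 5. Contradiction.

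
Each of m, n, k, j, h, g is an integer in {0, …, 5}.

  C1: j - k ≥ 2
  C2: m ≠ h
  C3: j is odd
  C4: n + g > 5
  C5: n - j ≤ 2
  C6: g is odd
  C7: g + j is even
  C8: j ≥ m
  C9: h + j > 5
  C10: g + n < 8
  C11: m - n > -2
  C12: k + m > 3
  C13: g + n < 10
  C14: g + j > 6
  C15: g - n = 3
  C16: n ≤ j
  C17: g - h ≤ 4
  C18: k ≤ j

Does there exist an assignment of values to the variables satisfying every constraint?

Satisfiable

The assignment m = 3, n = 2, k = 1, j = 3, h = 4, g = 5 works:
  constraint 1 holds since j - k = 2.
  constraint 4 holds since n + g = 7.
  constraint 5 holds since n - j = -1.
The rest check out directly.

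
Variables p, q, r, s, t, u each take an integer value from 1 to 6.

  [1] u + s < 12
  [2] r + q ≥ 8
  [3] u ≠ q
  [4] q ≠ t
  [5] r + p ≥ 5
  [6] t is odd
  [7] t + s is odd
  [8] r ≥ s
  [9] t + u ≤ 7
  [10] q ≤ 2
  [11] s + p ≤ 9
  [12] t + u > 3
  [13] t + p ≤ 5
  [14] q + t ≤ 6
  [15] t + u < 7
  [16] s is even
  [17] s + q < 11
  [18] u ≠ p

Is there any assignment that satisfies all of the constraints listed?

Satisfiable

The assignment p = 1, q = 2, r = 6, s = 6, t = 1, u = 3 works:
  constraint 1 holds since u + s = 9.
  constraint 2 holds since r + q = 8.
The rest check out directly.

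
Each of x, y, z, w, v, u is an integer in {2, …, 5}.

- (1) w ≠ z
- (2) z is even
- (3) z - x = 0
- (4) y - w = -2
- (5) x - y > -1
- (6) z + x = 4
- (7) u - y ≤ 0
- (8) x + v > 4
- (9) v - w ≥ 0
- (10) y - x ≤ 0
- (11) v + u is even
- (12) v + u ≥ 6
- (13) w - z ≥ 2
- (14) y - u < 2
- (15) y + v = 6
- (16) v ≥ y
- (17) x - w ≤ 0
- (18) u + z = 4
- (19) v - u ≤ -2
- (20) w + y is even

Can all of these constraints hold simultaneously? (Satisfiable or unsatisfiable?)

Constraints 7, 9, 10, 17, and 19 give u − v ≥ 2, v − w ≥ 0, w − x ≥ 0, x − y ≥ 0, y − u ≥ 0.
Adding all 5 inequalities: the left sides telescope to 0, and the right sides sum to 2 + 0 + 0 + 0 + 0 = 2. So 0 ≥ 2, which is false.

Unsatisfiable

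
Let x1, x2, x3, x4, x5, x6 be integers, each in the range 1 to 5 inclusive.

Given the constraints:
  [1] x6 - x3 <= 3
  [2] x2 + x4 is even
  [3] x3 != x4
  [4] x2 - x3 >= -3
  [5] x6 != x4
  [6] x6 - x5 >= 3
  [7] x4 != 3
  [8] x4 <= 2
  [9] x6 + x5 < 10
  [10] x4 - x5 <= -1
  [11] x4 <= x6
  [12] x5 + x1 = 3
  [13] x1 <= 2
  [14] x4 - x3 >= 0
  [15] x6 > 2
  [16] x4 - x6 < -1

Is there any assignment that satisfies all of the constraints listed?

Constraints 1, 6, 10, and 14 give x5 − x4 ≥ 1, x4 − x3 ≥ 0, x3 − x6 ≥ -3, x6 − x5 ≥ 3.
Adding all 4 inequalities: the left sides telescope to 0, and the right sides sum to 1 + 0 + (-3) + 3 = 1. So 0 ≥ 1, which is false.

Unsatisfiable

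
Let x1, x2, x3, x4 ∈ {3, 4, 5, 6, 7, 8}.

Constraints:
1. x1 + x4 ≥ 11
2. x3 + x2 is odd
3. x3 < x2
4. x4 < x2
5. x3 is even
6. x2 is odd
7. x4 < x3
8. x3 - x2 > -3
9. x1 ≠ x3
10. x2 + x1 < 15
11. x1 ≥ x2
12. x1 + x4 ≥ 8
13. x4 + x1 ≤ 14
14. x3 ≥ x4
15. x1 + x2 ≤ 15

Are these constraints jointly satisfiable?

Satisfiable

Try x1 = 8, x2 = 5, x3 = 4, x4 = 3.
Check constraint 1: x1 + x4 = 11; constraint 8: x3 - x2 = -1; constraint 10: x2 + x1 = 13. The remaining constraints are straightforward to verify.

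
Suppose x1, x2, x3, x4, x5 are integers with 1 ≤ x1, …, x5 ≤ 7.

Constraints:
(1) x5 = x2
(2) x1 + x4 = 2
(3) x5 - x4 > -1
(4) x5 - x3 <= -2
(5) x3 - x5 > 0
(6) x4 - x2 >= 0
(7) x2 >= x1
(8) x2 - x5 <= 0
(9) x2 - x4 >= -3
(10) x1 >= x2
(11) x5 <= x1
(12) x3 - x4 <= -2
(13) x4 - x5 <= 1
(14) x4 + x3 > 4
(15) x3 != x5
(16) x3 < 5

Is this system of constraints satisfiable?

Constraints 4, 8, 9, and 12 give x5 − x2 ≥ 0, x2 − x4 ≥ -3, x4 − x3 ≥ 2, x3 − x5 ≥ 2.
Adding all 4 inequalities: the left sides telescope to 0, and the right sides sum to 0 + (-3) + 2 + 2 = 1. So 0 ≥ 1, which is false.

Unsatisfiable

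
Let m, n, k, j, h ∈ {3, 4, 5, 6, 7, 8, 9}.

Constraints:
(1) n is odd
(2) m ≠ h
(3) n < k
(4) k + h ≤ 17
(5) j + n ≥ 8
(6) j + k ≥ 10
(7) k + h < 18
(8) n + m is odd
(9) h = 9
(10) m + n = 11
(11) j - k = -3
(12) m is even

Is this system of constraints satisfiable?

Satisfiable

The assignment m = 6, n = 5, k = 8, j = 5, h = 9 works:
  constraint 4 holds since k + h = 17.
  constraint 5 holds since j + n = 10.
  constraint 6 holds since j + k = 13.
The rest check out directly.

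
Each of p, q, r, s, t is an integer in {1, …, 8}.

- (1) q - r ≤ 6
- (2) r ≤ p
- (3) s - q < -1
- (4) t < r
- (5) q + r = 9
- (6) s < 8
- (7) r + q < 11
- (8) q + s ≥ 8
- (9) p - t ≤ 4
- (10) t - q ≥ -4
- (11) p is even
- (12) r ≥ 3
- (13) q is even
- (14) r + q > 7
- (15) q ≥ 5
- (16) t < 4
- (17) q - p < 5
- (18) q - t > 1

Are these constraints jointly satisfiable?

Satisfiable

The assignment p = 4, q = 6, r = 3, s = 3, t = 2 works:
  constraint 1 holds since q - r = 3.
  constraint 3 holds since s - q = -3.
  constraint 5 holds since q + r = 9.
The rest check out directly.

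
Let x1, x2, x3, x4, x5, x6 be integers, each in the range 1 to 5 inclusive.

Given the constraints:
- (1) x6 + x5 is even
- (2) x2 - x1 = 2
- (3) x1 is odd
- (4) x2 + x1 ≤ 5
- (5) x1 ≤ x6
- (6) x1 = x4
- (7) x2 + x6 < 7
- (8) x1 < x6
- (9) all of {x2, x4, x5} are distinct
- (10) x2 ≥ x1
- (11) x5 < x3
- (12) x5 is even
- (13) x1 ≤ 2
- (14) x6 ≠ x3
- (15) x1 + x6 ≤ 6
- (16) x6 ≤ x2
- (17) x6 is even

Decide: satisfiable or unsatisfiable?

Take x1 = 1, x2 = 3, x3 = 3, x4 = 1, x5 = 2, x6 = 2. Then constraint 2: x2 - x1 = 2; constraint 4: x2 + x1 = 4; constraint 7: x2 + x6 = 5, and every other listed constraint is also met.

Satisfiable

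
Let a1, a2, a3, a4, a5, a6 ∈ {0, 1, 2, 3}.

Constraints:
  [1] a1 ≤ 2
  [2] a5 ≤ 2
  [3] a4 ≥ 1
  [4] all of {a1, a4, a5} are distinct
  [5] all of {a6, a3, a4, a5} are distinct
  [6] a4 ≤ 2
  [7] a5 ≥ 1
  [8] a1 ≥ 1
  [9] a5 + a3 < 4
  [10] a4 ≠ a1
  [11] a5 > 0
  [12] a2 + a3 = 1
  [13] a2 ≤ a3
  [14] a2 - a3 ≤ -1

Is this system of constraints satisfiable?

Unsatisfiable

Constraints 1, 2, 3, 6, 7, and 8 confine each of a1, a4, a5 to the 2 values {1, 2}.
Constraint 4 requires all 3 of them to be distinct, but only 2 values are available — impossible by the pigeonhole principle.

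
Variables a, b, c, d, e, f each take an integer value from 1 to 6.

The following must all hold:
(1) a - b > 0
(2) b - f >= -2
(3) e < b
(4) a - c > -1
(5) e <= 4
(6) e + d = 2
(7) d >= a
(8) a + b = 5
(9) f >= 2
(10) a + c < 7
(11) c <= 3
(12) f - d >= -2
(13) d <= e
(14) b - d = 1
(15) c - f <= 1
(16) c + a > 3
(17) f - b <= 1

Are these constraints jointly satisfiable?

Unsatisfiable

Constraints 1, 3, 7, and 13 give d ≤ e, e < b, b < a, a ≤ d. Chaining: d ≤ e < b < a ≤ d, which forces d < d — impossible.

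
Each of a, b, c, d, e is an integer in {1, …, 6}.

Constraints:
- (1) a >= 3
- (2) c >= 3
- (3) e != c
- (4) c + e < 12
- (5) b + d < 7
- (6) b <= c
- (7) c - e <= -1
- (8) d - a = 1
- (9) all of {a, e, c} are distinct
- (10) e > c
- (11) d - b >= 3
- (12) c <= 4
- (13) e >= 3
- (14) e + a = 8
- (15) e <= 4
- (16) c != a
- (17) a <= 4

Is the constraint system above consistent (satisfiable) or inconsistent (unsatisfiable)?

Unsatisfiable

Constraints 1, 2, 12, 13, 15, and 17 confine each of a, e, c to the 2 values {3, 4}.
Constraint 9 requires all 3 of them to be distinct, but only 2 values are available — impossible by the pigeonhole principle.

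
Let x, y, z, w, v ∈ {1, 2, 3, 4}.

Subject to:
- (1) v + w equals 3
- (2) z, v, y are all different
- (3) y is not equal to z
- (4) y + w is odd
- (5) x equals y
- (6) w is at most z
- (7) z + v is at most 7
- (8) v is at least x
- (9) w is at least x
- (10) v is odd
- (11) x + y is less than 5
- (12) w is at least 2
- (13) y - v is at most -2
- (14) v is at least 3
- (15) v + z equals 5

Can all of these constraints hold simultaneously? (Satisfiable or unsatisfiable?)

Unsatisfiable

From constraint 14: v ≥ 3. From constraint 12: w ≥ 2. Hence v + w ≥ 5. But constraint 1 requires v + w = 3, and 3 < 5. Contradiction.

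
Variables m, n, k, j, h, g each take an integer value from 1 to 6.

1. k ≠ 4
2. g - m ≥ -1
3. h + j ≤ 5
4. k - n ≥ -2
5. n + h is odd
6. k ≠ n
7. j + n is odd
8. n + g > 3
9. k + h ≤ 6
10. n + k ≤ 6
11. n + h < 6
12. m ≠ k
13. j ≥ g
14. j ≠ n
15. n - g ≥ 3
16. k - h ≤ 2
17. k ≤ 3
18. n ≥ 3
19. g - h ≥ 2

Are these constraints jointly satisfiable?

Constraints 4, 15, 16, and 19 give g − h ≥ 2, h − k ≥ -2, k − n ≥ -2, n − g ≥ 3.
Adding all 4 inequalities: the left sides telescope to 0, and the right sides sum to 2 + (-2) + (-2) + 3 = 1. So 0 ≥ 1, which is false.

Unsatisfiable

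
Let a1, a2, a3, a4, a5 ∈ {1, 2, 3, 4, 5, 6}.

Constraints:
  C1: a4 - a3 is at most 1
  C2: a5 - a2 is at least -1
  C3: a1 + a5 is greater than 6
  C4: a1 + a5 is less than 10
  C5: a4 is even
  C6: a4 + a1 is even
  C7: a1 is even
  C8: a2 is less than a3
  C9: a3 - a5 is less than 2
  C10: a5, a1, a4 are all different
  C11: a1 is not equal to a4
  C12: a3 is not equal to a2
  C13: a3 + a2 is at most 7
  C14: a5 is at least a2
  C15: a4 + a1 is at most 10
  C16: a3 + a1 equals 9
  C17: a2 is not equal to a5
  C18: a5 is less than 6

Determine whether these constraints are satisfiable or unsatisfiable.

Satisfiable

One satisfying assignment is a1 = 6, a2 = 2, a3 = 3, a4 = 2, a5 = 3.
For the less obvious constraints — constraint 1: a4 - a3 = -1; constraint 2: a5 - a2 = 1 — and the others hold by inspection.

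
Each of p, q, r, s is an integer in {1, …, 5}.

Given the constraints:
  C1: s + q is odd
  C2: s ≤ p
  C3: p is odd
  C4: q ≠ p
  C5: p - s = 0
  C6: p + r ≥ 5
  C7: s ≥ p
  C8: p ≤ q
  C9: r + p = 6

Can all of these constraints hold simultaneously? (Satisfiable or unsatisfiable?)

Satisfiable

Try p = 1, q = 2, r = 5, s = 1.
Check constraint 5: p - s = 0; constraint 6: p + r = 6. The remaining constraints are straightforward to verify.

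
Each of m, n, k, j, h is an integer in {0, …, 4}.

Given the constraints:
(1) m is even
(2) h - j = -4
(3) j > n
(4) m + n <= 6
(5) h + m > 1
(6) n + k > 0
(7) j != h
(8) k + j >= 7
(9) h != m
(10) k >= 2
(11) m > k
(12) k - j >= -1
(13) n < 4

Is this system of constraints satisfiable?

Take m = 4, n = 0, k = 3, j = 4, h = 0. Then constraint 2: h - j = -4; constraint 4: m + n = 4, and every other listed constraint is also met.

Satisfiable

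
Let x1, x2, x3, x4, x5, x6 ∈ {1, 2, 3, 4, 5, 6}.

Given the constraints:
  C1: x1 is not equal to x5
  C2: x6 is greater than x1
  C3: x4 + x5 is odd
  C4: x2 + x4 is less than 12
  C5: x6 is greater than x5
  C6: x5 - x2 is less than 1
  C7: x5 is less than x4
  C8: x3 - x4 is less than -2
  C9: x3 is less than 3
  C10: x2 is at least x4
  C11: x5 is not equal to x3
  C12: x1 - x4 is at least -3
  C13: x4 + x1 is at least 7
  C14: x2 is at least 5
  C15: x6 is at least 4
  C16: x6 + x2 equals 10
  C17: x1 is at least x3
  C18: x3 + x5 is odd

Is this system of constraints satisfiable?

Satisfiable

Setting (x1, x2, x3, x4, x5, x6) = (3, 5, 1, 5, 4, 5) satisfies everything: constraint 4: x2 + x4 = 10; constraint 6: x5 - x2 = -1, and the others follow.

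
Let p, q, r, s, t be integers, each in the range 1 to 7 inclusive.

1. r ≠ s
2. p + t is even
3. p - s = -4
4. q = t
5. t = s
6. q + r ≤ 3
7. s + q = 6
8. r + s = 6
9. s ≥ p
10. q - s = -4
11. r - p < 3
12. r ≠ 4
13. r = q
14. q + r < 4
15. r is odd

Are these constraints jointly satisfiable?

Unsatisfiable

From constraints 4, 5, and 13, r = q = t = s, so r = s. But constraint 1 says r ≠ s. Contradiction.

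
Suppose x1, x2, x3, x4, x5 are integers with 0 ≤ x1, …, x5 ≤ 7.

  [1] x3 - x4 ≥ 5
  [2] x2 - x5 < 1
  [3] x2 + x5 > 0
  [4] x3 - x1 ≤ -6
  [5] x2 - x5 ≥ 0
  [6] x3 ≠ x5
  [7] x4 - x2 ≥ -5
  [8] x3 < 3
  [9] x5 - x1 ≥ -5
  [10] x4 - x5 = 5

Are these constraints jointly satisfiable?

Constraints 1, 4, 5, 7, and 9 give x3 − x4 ≥ 5, x4 − x2 ≥ -5, x2 − x5 ≥ 0, x5 − x1 ≥ -5, x1 − x3 ≥ 6.
Adding all 5 inequalities: the left sides telescope to 0, and the right sides sum to 5 + (-5) + 0 + (-5) + 6 = 1. So 0 ≥ 1, which is false.

Unsatisfiable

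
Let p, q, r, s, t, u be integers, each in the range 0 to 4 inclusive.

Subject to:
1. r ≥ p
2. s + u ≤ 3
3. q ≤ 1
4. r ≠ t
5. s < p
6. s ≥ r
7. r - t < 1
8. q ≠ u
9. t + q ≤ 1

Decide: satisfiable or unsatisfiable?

Constraints 1, 5, and 6 give p ≤ r, r ≤ s, s < p. Chaining: p ≤ r ≤ s < p, which forces p < p — impossible.

Unsatisfiable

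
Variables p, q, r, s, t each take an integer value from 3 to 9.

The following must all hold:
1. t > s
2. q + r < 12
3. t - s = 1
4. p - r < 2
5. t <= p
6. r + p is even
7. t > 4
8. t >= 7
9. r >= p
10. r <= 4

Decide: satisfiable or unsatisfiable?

Unsatisfiable

From constraints 5 and 8: p ≥ t and t ≥ 7, so p ≥ 7. From constraints 9 and 10: p ≤ r and r ≤ 4, so p ≤ 4. But 4 < 7, so no value of p works.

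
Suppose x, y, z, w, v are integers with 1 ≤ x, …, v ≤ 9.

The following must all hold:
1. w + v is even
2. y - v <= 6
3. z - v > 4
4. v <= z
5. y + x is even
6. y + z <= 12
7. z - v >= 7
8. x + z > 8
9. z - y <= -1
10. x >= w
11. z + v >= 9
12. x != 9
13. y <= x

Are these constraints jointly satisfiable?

Constraints 2, 7, and 9 give y − z ≥ 1, z − v ≥ 7, v − y ≥ -6.
Adding all 3 inequalities: the left sides telescope to 0, and the right sides sum to 1 + 7 + (-6) = 2. So 0 ≥ 2, which is false.

Unsatisfiable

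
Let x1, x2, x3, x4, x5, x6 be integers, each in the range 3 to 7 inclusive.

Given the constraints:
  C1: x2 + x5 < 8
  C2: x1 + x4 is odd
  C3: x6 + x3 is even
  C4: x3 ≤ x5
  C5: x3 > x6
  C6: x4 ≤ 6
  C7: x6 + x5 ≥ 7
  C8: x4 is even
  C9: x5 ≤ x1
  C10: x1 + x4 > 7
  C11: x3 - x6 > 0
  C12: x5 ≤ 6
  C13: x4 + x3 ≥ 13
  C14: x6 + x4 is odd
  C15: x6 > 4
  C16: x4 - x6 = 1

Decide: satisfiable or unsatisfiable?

From constraint 6: x4 ≤ 6. From constraints 4 and 12: x3 ≤ x5 ≤ 6. Hence x4 + x3 ≤ 12. But constraint 13 requires x4 + x3 ≥ 13, and 13 > 12. Contradiction.

Unsatisfiable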